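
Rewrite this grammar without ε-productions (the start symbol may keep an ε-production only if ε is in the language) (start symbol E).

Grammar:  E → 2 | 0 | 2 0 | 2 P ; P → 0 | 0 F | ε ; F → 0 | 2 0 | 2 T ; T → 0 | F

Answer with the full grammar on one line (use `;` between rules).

E → 2 | 0 | 2 0 | 2 P; P → 0 | 0 F; F → 0 | 2 0 | 2 T; T → 0 | F

Nullable set = {P}.
ε ∉ L(G), so no ε-production is kept.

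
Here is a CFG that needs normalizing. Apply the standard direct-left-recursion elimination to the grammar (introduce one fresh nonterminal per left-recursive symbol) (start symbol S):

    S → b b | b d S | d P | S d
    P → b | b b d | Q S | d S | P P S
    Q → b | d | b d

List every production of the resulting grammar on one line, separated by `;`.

Left recursion appears on S, P.
For S: α = {d}, β = {b b, b d S, d P}. Rewrite as S → β S' and S' → α S' | ε.
For P: α = {P S}, β = {b, b b d, Q S, d S}. Rewrite as P → β P' and P' → α P' | ε.

S → b b S' | b d S S' | d P S'; P → b P' | b b d P' | Q S P' | d S P'; Q → b | d | b d; S' → d S' | ε; P' → P S P' | ε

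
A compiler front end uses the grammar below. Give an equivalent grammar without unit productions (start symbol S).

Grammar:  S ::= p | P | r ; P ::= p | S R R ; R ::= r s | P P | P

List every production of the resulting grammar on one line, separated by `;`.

S ::= p | r | S R R; P ::= p | S R R; R ::= p | S R R | r s | P P

Unit pairs: R ⇒* {P}; S ⇒* {P}.
For every A with A ⇒* B via unit rules, add B's non-unit alternatives to A; then delete every rule of the form X → Y.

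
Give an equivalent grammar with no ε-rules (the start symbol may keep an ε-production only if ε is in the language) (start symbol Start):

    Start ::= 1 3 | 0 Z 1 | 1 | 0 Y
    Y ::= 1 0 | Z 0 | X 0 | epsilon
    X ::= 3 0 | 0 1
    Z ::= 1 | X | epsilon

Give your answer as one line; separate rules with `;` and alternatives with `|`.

Start ::= 1 3 | 0 Z 1 | 0 1 | 1 | 0 Y | 0; Y ::= 1 0 | Z 0 | 0 | X 0; X ::= 3 0 | 0 1; Z ::= 1 | X

Nullable nonterminals: {Y, Z}.
ε ∉ L(G), so no ε-production is kept.
For each production, add variants omitting each subset of nullable occurrences: Start → 0 Z 1 gives 0 Z 1 | 0 1. Start → 0 Y gives 0 Y | 0. Y → Z 0 gives Z 0 | 0.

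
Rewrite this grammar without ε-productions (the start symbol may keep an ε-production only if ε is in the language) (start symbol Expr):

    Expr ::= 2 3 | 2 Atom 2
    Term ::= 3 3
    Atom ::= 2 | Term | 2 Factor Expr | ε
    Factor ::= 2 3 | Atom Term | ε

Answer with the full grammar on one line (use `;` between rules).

Expr ::= 2 3 | 2 Atom 2 | 2 2; Term ::= 3 3; Atom ::= 2 | Term | 2 Factor Expr | 2 Expr; Factor ::= 2 3 | Atom Term | Term

Nullable nonterminals: {Atom, Factor}.
ε ∉ L(G), so no ε-production is kept.
Expand every rule over subsets of its nullable positions: Expr → 2 Atom 2 gives 2 Atom 2 | 2 2. Atom → 2 Factor Expr gives 2 Factor Expr | 2 Expr. Factor → Atom Term gives Atom Term | Term.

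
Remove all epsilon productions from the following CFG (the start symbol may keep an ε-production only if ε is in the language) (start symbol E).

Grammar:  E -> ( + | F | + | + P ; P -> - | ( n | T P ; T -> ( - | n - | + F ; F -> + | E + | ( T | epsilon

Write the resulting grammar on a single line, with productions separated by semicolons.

The nullable symbols are {E, F}.
ε ∈ L(G) since E is nullable, so keep E → ε.
Expand every rule over subsets of its nullable positions: T → + F gives + F | +.

E -> ( + | F | + | + P | ε; P -> - | ( n | T P; T -> ( - | n - | + F | +; F -> + | E + | ( T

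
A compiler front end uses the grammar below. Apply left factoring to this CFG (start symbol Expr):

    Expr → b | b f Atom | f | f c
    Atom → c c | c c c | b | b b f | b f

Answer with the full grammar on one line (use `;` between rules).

Expr → b Expr1 | f Expr2; Atom → b Atom1 | c c Atom2; Expr1 → epsilon | f Atom; Expr2 → epsilon | c; Atom1 → epsilon | b f | f; Atom2 → epsilon | c

Expr has alternatives sharing prefix 'b': factor to Expr → b Expr1 with Expr1 → ε | f Atom.
Expr has alternatives sharing prefix 'f': factor to Expr → f Expr2 with Expr2 → ε | c.
Atom has alternatives sharing prefix 'b': factor to Atom → b Atom1 with Atom1 → ε | b f | f.
Atom has alternatives sharing prefix 'c c': factor to Atom → c c Atom2 with Atom2 → ε | c.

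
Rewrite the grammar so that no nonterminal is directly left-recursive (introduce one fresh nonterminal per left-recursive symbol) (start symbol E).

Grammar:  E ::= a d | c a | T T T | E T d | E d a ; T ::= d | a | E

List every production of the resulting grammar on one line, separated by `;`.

E is directly left-recursive.
For E: α = {T d, d a}, β = {a d, c a, T T T}. Rewrite as E → β E' and E' → α E' | ε.

E ::= a d E' | c a E' | T T T E'; T ::= d | a | E; E' ::= T d E' | d a E' | ε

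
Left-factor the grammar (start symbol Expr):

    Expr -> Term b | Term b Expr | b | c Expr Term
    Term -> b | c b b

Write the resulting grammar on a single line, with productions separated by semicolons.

Expr has alternatives sharing prefix 'Term b': factor to Expr → Term b Expr1 with Expr1 → ε | Expr.

Expr -> b | c Expr Term | Term b Expr1; Term -> b | c b b; Expr1 -> ε | Expr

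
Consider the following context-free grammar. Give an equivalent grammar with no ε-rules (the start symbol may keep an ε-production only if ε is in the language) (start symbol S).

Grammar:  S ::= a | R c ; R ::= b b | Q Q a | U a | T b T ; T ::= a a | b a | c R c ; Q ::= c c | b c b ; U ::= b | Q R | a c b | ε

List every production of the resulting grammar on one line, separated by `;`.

S ::= a | R c; R ::= b b | Q Q a | U a | a | T b T; T ::= a a | b a | c R c; Q ::= c c | b c b; U ::= b | Q R | a c b

Nullable set = {U}.
ε ∉ L(G), so no ε-production is kept.
For each production, add variants omitting each subset of nullable occurrences: R → U a gives U a | a.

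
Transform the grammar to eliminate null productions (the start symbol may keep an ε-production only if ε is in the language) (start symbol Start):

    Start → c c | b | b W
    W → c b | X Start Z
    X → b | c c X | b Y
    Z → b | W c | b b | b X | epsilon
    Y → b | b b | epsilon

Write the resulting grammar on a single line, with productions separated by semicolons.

Start → c c | b | b W; W → c b | X Start Z | X Start; X → b | c c X | b Y; Z → b | W c | b b | b X; Y → b | b b

Nullable nonterminals: {Y, Z}.
ε ∉ L(G), so no ε-production is kept.
Expand every rule over subsets of its nullable positions: W → X Start Z gives X Start Z | X Start.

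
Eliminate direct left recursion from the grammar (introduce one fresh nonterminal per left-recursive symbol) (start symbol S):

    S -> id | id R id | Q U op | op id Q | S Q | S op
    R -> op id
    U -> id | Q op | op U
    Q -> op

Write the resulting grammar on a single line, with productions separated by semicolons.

S is directly left-recursive.
For S: α = {Q, op}, β = {id, id R id, Q U op, op id Q}. Rewrite as S → β S' and S' → α S' | ε.

S -> id S' | id R id S' | Q U op S' | op id Q S'; R -> op id; U -> id | Q op | op U; Q -> op; S' -> Q S' | op S' | ε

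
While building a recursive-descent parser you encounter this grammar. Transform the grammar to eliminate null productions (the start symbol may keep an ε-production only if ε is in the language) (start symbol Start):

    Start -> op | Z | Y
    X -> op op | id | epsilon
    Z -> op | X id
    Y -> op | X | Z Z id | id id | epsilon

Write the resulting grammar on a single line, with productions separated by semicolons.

Start -> op | Z | Y | epsilon; X -> op op | id; Z -> op | X id | id; Y -> op | X | Z Z id | id id

Nullable set = {Start, X, Y}.
ε ∈ L(G) since Start is nullable, so keep Start → ε.
For each production, add variants omitting each subset of nullable occurrences: Z → X id gives X id | id.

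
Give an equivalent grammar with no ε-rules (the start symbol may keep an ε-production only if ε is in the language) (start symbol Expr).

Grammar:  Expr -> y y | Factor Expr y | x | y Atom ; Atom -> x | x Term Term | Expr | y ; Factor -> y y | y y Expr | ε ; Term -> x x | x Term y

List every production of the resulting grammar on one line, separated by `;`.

Nullable set = {Factor}.
ε ∉ L(G), so no ε-production is kept.
Add the nullable-subset variants: Expr → Factor Expr y gives Factor Expr y | Expr y.

Expr -> y y | Factor Expr y | Expr y | x | y Atom; Atom -> x | x Term Term | Expr | y; Factor -> y y | y y Expr; Term -> x x | x Term y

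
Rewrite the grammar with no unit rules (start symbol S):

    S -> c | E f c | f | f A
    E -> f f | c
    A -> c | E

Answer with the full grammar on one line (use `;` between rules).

Unit pairs: A ⇒* {E}.
For each unit pair (A, B), copy every non-unit production of B to A, then drop all unit productions.

S -> c | E f c | f | f A; E -> f f | c; A -> f f | c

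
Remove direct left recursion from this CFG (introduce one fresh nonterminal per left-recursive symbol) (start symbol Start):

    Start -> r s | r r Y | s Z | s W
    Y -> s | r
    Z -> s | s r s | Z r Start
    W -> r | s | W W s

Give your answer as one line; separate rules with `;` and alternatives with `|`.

Z, W are directly left-recursive.
For Z: α = {r Start}, β = {s, s r s}. Rewrite as Z → β Z1 and Z1 → α Z1 | ε.
For W: α = {W s}, β = {r, s}. Rewrite as W → β W1 and W1 → α W1 | ε.

Start -> r s | r r Y | s Z | s W; Y -> s | r; Z -> s Z1 | s r s Z1; W -> r W1 | s W1; Z1 -> r Start Z1 | ε; W1 -> W s W1 | ε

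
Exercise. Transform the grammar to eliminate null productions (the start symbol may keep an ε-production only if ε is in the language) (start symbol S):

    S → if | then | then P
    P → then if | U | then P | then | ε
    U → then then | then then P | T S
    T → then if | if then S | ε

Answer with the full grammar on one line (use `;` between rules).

S → if | then | then P; P → then if | U | then P | then; U → then then | then then P | T S | S; T → then if | if then S

The nullable symbols are {P, T}.
ε ∉ L(G), so no ε-production is kept.
Add the nullable-subset variants: P → then P gives then P | then. U → T S gives T S | S.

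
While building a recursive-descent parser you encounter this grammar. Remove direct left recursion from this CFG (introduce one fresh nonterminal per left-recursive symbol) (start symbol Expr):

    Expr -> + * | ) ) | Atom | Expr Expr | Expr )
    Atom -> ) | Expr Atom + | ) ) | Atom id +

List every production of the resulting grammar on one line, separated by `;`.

Directly left-recursive nonterminals: Expr, Atom.
For Expr: α = {Expr, )}, β = {+ *, ) ), Atom}. Rewrite as Expr → β Expr1 and Expr1 → α Expr1 | ε.
For Atom: α = {id +}, β = {), Expr Atom +, ) )}. Rewrite as Atom → β Atom1 and Atom1 → α Atom1 | ε.

Expr -> + * Expr1 | ) ) Expr1 | Atom Expr1; Atom -> ) Atom1 | Expr Atom + Atom1 | ) ) Atom1; Expr1 -> Expr Expr1 | ) Expr1 | ε; Atom1 -> id + Atom1 | ε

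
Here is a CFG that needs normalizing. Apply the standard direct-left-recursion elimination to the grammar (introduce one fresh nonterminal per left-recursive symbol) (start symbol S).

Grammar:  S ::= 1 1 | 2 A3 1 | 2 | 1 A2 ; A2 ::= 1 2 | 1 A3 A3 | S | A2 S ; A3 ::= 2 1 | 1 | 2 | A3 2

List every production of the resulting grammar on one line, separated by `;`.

S ::= 1 1 | 2 A3 1 | 2 | 1 A2; A2 ::= 1 2 A2' | 1 A3 A3 A2' | S A2'; A3 ::= 2 1 A3' | 1 A3' | 2 A3'; A2' ::= S A2' | ε; A3' ::= 2 A3' | ε

A2, A3 are directly left-recursive.
For A2: α = {S}, β = {1 2, 1 A3 A3, S}. Rewrite as A2 → β A2' and A2' → α A2' | ε.
For A3: α = {2}, β = {2 1, 1, 2}. Rewrite as A3 → β A3' and A3' → α A3' | ε.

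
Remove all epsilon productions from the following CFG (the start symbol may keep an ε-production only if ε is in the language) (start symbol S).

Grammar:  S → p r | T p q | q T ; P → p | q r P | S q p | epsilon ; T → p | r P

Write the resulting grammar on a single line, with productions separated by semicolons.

Nullable set = {P}.
ε ∉ L(G), so no ε-production is kept.
Add the nullable-subset variants: P → q r P gives q r P | q r. T → r P gives r P | r.

S → p r | T p q | q T; P → p | q r P | q r | S q p; T → p | r P | r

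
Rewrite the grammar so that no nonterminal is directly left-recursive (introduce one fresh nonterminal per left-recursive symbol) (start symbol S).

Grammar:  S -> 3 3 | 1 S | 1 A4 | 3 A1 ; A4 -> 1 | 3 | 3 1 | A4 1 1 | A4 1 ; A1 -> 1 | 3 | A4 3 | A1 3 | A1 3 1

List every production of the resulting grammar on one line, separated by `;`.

Directly left-recursive nonterminals: A4, A1.
For A4: α = {1 1, 1}, β = {1, 3, 3 1}. Rewrite as A4 → β A4' and A4' → α A4' | ε.
For A1: α = {3, 3 1}, β = {1, 3, A4 3}. Rewrite as A1 → β A1' and A1' → α A1' | ε.

S -> 3 3 | 1 S | 1 A4 | 3 A1; A4 -> 1 A4' | 3 A4' | 3 1 A4'; A1 -> 1 A1' | 3 A1' | A4 3 A1'; A4' -> 1 1 A4' | 1 A4' | eps; A1' -> 3 A1' | 3 1 A1' | eps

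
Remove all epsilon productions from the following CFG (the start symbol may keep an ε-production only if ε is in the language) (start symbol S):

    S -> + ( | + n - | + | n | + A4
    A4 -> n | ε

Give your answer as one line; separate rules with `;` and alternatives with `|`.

Nullable nonterminals: {A4}.
ε ∉ L(G), so no ε-production is kept.

S -> + ( | + n - | + | n | + A4; A4 -> n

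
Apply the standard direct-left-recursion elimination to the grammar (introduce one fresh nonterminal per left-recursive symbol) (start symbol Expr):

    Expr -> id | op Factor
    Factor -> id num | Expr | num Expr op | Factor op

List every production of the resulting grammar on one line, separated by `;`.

Expr -> id | op Factor; Factor -> id num Factor1 | Expr Factor1 | num Expr op Factor1; Factor1 -> op Factor1 | ε

Directly left-recursive nonterminal: Factor.
For Factor: α = {op}, β = {id num, Expr, num Expr op}. Rewrite as Factor → β Factor1 and Factor1 → α Factor1 | ε.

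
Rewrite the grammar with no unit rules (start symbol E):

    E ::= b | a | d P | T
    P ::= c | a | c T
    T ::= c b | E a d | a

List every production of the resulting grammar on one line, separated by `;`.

Unit pairs: E ⇒* {T}.
For each unit pair (A, B), copy every non-unit production of B to A, then drop all unit productions.

E ::= b | a | d P | c b | E a d; P ::= c | a | c T; T ::= c b | E a d | a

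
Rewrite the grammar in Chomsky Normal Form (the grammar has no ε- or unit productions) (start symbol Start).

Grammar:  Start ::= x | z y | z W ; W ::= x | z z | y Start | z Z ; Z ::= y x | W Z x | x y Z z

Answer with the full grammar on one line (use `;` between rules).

Introduce a nonterminal for each terminal appearing in a rule of length ≥ 2: X1 → z, X2 → y, X3 → x.
Binarize each right-hand side of length ≥ 3 by chaining fresh nonterminals (Y1, Y2, …): affected rules were Z → W Z X3; Z → X3 X2 Z X1.

Start ::= x | X1 X2 | X1 W; W ::= x | X1 X1 | X2 Start | X1 Z; Z ::= X2 X3 | W Y1 | X3 Y2; X1 ::= z; X2 ::= y; X3 ::= x; Y1 ::= Z X3; Y2 ::= X2 Y3; Y3 ::= Z X1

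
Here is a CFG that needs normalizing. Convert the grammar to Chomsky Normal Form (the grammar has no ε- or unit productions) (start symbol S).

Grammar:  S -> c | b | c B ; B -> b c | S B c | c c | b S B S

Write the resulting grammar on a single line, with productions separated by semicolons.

S -> c | b | X1 B; B -> X2 X1 | S Y1 | X1 X1 | X2 Y2; X1 -> c; X2 -> b; Y1 -> B X1; Y2 -> S Y3; Y3 -> B S

Introduce a nonterminal for each terminal appearing in a rule of length ≥ 2: X1 → c, X2 → b.
Binarize each right-hand side of length ≥ 3 by chaining fresh nonterminals (Y1, Y2, …): affected rules were B → S B X1; B → X2 S B S.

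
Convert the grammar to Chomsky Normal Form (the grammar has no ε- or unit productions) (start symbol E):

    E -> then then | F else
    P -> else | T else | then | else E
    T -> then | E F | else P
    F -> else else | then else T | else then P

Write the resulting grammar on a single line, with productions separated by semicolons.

Introduce a nonterminal for each terminal appearing in a rule of length ≥ 2: X1 → then, X2 → else.
Binarize each right-hand side of length ≥ 3 by chaining fresh nonterminals (Y1, Y2, …): affected rules were F → X1 X2 T; F → X2 X1 P.

E -> X1 X1 | F X2; P -> else | T X2 | then | X2 E; T -> then | E F | X2 P; F -> X2 X2 | X1 Y1 | X2 Y2; X1 -> then; X2 -> else; Y1 -> X2 T; Y2 -> X1 P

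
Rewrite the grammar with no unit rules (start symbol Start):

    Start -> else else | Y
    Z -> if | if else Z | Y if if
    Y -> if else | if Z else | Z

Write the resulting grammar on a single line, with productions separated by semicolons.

Unit pairs: Start ⇒* {Y, Z}; Y ⇒* {Z}.
Replace each nonterminal's rules with the union of the non-unit rules of every nonterminal it unit-derives.

Start -> if | if else Z | Y if if | else else | if else | if Z else; Z -> if | if else Z | Y if if; Y -> if | if else Z | Y if if | if else | if Z else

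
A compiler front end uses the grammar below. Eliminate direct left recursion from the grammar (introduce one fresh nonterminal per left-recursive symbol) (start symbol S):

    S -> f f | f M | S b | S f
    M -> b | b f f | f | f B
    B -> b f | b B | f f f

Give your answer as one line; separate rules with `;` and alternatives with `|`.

Left recursion appears on S.
For S: α = {b, f}, β = {f f, f M}. Rewrite as S → β S' and S' → α S' | ε.

S -> f f S' | f M S'; M -> b | b f f | f | f B; B -> b f | b B | f f f; S' -> b S' | f S' | ε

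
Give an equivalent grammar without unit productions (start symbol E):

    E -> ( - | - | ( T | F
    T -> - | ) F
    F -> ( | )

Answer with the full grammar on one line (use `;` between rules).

E -> ( - | - | ( T | ( | ); T -> - | ) F; F -> ( | )

Unit pairs: E ⇒* {F}.
For every A with A ⇒* B via unit rules, add B's non-unit alternatives to A; then delete every rule of the form X → Y.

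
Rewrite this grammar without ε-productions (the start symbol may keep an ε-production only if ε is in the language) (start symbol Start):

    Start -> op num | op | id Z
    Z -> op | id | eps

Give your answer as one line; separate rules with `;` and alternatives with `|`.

Nullable set = {Z}.
ε ∉ L(G), so no ε-production is kept.
For each production, add variants omitting each subset of nullable occurrences: Start → id Z gives id Z | id.

Start -> op num | op | id Z | id; Z -> op | id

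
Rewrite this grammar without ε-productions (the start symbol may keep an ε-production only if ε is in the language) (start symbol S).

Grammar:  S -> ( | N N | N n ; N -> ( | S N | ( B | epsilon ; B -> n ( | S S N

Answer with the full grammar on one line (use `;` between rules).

S -> ( | N N | N | N n | n | epsilon; N -> ( | S N | S | ( B; B -> n ( | S S N | S S | S N | S | N

The nullable symbols are {B, N, S}.
ε ∈ L(G) since S is nullable, so keep S → ε.
Add the nullable-subset variants: S → N N gives N N | N. S → N n gives N n | n. N → S N gives S N | S. B → S S N gives S S N | S S | S N | S | N.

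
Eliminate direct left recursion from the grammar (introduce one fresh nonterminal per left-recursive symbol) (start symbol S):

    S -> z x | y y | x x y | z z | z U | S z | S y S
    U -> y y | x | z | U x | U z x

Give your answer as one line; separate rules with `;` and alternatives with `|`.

Left recursion appears on S, U.
For S: α = {z, y S}, β = {z x, y y, x x y, z z, z U}. Rewrite as S → β S' and S' → α S' | ε.
For U: α = {x, z x}, β = {y y, x, z}. Rewrite as U → β U' and U' → α U' | ε.

S -> z x S' | y y S' | x x y S' | z z S' | z U S'; U -> y y U' | x U' | z U'; S' -> z S' | y S S' | ε; U' -> x U' | z x U' | ε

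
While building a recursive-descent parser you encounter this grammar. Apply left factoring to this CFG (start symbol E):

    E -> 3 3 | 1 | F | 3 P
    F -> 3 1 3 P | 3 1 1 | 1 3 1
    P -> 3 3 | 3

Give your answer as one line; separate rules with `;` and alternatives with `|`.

E -> 1 | F | 3 E'; F -> 1 3 1 | 3 1 F'; P -> 3 P'; E' -> 3 | P; F' -> 3 P | 1; P' -> 3 | ε

E has alternatives sharing prefix '3': factor to E → 3 E' with E' → 3 | P.
F has alternatives sharing prefix '3 1': factor to F → 3 1 F' with F' → 3 P | 1.
P has alternatives sharing prefix '3': factor to P → 3 P' with P' → 3 | ε.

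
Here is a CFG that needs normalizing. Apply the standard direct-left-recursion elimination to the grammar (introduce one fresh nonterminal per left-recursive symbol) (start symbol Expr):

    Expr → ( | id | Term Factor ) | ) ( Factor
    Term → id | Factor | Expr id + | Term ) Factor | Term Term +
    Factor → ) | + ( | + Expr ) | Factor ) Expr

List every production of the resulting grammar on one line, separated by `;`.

Left recursion appears on Term, Factor.
For Term: α = {) Factor, Term +}, β = {id, Factor, Expr id +}. Rewrite as Term → β Term1 and Term1 → α Term1 | ε.
For Factor: α = {) Expr}, β = {), + (, + Expr )}. Rewrite as Factor → β Factor1 and Factor1 → α Factor1 | ε.

Expr → ( | id | Term Factor ) | ) ( Factor; Term → id Term1 | Factor Term1 | Expr id + Term1; Factor → ) Factor1 | + ( Factor1 | + Expr ) Factor1; Term1 → ) Factor Term1 | Term + Term1 | epsilon; Factor1 → ) Expr Factor1 | epsilon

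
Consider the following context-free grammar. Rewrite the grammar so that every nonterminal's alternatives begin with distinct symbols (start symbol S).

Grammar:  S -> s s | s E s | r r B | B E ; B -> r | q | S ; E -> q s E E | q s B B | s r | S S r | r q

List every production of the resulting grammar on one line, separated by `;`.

S -> r r B | B E | s S'; B -> r | q | S; E -> s r | S S r | r q | q s E'; S' -> s | E s; E' -> E E | B B

S has alternatives sharing prefix 's': factor to S → s S' with S' → s | E s.
E has alternatives sharing prefix 'q s': factor to E → q s E' with E' → E E | B B.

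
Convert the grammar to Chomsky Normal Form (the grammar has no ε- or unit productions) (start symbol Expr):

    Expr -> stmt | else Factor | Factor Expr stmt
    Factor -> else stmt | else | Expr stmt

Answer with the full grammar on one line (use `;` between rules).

Introduce a nonterminal for each terminal appearing in a rule of length ≥ 2: X1 → else, X2 → stmt.
Binarize each right-hand side of length ≥ 3 by chaining fresh nonterminals (Y1, Y2, …): affected rules were Expr → Factor Expr X2.

Expr -> stmt | X1 Factor | Factor Y1; Factor -> X1 X2 | else | Expr X2; X1 -> else; X2 -> stmt; Y1 -> Expr X2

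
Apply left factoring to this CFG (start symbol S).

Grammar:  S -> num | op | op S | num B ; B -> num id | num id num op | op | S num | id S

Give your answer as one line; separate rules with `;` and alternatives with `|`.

S has alternatives sharing prefix 'num': factor to S → num S' with S' → ε | B.
S has alternatives sharing prefix 'op': factor to S → op S'' with S'' → ε | S.
B has alternatives sharing prefix 'num id': factor to B → num id B' with B' → ε | num op.

S -> num S' | op S''; B -> op | S num | id S | num id B'; S' -> eps | B; S'' -> eps | S; B' -> eps | num op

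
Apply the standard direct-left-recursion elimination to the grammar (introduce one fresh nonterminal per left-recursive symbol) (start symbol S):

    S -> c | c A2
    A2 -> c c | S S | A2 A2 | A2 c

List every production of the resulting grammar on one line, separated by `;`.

S -> c | c A2; A2 -> c c A2' | S S A2'; A2' -> A2 A2' | c A2' | ε

Directly left-recursive nonterminal: A2.
For A2: α = {A2, c}, β = {c c, S S}. Rewrite as A2 → β A2' and A2' → α A2' | ε.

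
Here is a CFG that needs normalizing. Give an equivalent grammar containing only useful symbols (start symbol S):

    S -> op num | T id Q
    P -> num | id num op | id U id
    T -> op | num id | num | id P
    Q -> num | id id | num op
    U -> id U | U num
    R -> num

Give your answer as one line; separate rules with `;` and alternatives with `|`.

Generating nonterminals: {P, Q, R, S, T}.
Reachable from S after that: {P, Q, S, T}.
Removed useless symbols: {R, U} and every production mentioning them.

S -> op num | T id Q; P -> num | id num op; T -> op | num id | num | id P; Q -> num | id id | num op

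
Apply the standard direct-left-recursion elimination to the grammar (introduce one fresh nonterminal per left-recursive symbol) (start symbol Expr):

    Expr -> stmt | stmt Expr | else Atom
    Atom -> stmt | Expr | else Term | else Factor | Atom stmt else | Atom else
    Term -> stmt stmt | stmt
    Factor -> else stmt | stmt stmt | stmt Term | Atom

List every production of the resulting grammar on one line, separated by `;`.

Expr -> stmt | stmt Expr | else Atom; Atom -> stmt Atom1 | Expr Atom1 | else Term Atom1 | else Factor Atom1; Term -> stmt stmt | stmt; Factor -> else stmt | stmt stmt | stmt Term | Atom; Atom1 -> stmt else Atom1 | else Atom1 | ε

Directly left-recursive nonterminal: Atom.
For Atom: α = {stmt else, else}, β = {stmt, Expr, else Term, else Factor}. Rewrite as Atom → β Atom1 and Atom1 → α Atom1 | ε.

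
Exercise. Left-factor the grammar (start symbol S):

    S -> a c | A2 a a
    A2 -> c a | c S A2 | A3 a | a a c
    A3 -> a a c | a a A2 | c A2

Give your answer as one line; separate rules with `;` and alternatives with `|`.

A2 has alternatives sharing prefix 'c': factor to A2 → c A2' with A2' → a | S A2.
A3 has alternatives sharing prefix 'a a': factor to A3 → a a A3' with A3' → c | A2.

S -> a c | A2 a a; A2 -> A3 a | a a c | c A2'; A3 -> c A2 | a a A3'; A2' -> a | S A2; A3' -> c | A2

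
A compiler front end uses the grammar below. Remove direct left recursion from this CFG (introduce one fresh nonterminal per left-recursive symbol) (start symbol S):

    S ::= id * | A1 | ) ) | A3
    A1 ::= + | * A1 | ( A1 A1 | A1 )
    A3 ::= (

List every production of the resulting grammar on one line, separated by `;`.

S ::= id * | A1 | ) ) | A3; A1 ::= + A1' | * A1 A1' | ( A1 A1 A1'; A3 ::= (; A1' ::= ) A1' | ε

A1 is directly left-recursive.
For A1: α = {)}, β = {+, * A1, ( A1 A1}. Rewrite as A1 → β A1' and A1' → α A1' | ε.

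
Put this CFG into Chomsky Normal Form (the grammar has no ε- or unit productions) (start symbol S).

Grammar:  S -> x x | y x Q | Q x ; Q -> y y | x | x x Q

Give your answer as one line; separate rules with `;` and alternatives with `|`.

S -> X1 X1 | X2 Y1 | Q X1; Q -> X2 X2 | x | X1 Y2; X1 -> x; X2 -> y; Y1 -> X1 Q; Y2 -> X1 Q

Introduce a nonterminal for each terminal appearing in a rule of length ≥ 2: X1 → x, X2 → y.
Binarize each right-hand side of length ≥ 3 by chaining fresh nonterminals (Y1, Y2, …): affected rules were S → X2 X1 Q; Q → X1 X1 Q.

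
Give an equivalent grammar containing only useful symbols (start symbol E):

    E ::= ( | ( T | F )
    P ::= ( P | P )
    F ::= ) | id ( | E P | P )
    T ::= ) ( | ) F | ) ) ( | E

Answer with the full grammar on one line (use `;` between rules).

E ::= ( | ( T | F ); F ::= ) | id (; T ::= ) ( | ) F | ) ) ( | E

Generating nonterminals: {E, F, T}.
Reachable from E after that: {E, F, T}.
Removed useless symbols: {P} and every production mentioning them.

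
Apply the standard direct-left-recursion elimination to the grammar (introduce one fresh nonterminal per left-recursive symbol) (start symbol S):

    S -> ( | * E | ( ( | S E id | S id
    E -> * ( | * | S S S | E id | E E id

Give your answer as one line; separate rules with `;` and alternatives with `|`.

S -> ( S' | * E S' | ( ( S'; E -> * ( E' | * E' | S S S E'; S' -> E id S' | id S' | ε; E' -> id E' | E id E' | ε

Left recursion appears on S, E.
For S: α = {E id, id}, β = {(, * E, ( (}. Rewrite as S → β S' and S' → α S' | ε.
For E: α = {id, E id}, β = {* (, *, S S S}. Rewrite as E → β E' and E' → α E' | ε.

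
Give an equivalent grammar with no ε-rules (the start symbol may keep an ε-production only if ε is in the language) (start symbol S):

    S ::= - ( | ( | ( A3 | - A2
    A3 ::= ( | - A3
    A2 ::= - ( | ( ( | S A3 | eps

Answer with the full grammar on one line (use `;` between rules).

S ::= - ( | ( | ( A3 | - A2 | -; A3 ::= ( | - A3; A2 ::= - ( | ( ( | S A3

Nullable set = {A2}.
ε ∉ L(G), so no ε-production is kept.
Add the nullable-subset variants: S → - A2 gives - A2 | -.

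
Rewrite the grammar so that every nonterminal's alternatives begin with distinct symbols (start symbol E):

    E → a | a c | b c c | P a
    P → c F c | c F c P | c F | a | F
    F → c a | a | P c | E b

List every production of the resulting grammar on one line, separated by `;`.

E → b c c | P a | a E'; P → a | F | c F P'; F → c a | a | P c | E b; E' → eps | c; P' → eps | c P''; P'' → eps | P

E has alternatives sharing prefix 'a': factor to E → a E' with E' → ε | c.
P has alternatives sharing prefix 'c F': factor to P → c F P' with P' → c | c P | ε.
P' has alternatives sharing prefix 'c': factor to P' → c P'' with P'' → ε | P.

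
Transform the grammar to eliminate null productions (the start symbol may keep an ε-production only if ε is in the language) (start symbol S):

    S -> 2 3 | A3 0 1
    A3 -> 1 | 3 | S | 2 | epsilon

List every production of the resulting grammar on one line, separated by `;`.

S -> 2 3 | A3 0 1 | 0 1; A3 -> 1 | 3 | S | 2

Nullable set = {A3}.
ε ∉ L(G), so no ε-production is kept.
For each production, add variants omitting each subset of nullable occurrences: S → A3 0 1 gives A3 0 1 | 0 1.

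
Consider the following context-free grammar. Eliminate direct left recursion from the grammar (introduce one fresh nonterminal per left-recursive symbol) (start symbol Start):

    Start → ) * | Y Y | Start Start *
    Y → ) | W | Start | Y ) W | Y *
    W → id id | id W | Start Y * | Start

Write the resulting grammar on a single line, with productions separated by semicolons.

Start → ) * Start1 | Y Y Start1; Y → ) Y1 | W Y1 | Start Y1; W → id id | id W | Start Y * | Start; Start1 → Start * Start1 | epsilon; Y1 → ) W Y1 | * Y1 | epsilon

Start, Y are directly left-recursive.
For Start: α = {Start *}, β = {) *, Y Y}. Rewrite as Start → β Start1 and Start1 → α Start1 | ε.
For Y: α = {) W, *}, β = {), W, Start}. Rewrite as Y → β Y1 and Y1 → α Y1 | ε.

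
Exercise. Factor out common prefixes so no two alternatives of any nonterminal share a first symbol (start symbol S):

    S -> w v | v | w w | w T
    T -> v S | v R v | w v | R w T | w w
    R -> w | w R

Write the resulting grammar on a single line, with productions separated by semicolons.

S -> v | w S'; T -> R w T | v T' | w T''; R -> w R'; S' -> v | w | T; T' -> S | R v; T'' -> v | w; R' -> ε | R

S has alternatives sharing prefix 'w': factor to S → w S' with S' → v | w | T.
T has alternatives sharing prefix 'v': factor to T → v T' with T' → S | R v.
T has alternatives sharing prefix 'w': factor to T → w T'' with T'' → v | w.
R has alternatives sharing prefix 'w': factor to R → w R' with R' → ε | R.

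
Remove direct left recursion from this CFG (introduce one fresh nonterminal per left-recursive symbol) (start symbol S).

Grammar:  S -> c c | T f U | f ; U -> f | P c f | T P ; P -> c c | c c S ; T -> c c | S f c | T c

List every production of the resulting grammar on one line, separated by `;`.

Left recursion appears on T.
For T: α = {c}, β = {c c, S f c}. Rewrite as T → β T' and T' → α T' | ε.

S -> c c | T f U | f; U -> f | P c f | T P; P -> c c | c c S; T -> c c T' | S f c T'; T' -> c T' | ε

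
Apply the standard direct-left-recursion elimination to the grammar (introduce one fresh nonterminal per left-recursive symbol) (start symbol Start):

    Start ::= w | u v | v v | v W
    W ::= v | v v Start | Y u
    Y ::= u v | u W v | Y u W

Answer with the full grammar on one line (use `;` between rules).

Start ::= w | u v | v v | v W; W ::= v | v v Start | Y u; Y ::= u v Y1 | u W v Y1; Y1 ::= u W Y1 | ε

Y is directly left-recursive.
For Y: α = {u W}, β = {u v, u W v}. Rewrite as Y → β Y1 and Y1 → α Y1 | ε.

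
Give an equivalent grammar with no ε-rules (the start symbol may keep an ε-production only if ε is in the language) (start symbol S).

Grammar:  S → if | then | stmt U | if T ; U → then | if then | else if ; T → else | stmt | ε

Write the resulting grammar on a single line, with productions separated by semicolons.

S → if | then | stmt U | if T; U → then | if then | else if; T → else | stmt

Nullable set = {T}.
ε ∉ L(G), so no ε-production is kept.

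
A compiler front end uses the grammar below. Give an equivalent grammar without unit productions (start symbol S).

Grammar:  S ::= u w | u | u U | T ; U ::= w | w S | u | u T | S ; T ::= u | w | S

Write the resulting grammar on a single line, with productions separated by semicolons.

S ::= u w | u | u U | w; U ::= w | w S | u | u T | u w | u U; T ::= u w | u | u U | w

Unit pairs: S ⇒* {T}; T ⇒* {S}; U ⇒* {S, T}.
For each unit pair (A, B), copy every non-unit production of B to A, then drop all unit productions.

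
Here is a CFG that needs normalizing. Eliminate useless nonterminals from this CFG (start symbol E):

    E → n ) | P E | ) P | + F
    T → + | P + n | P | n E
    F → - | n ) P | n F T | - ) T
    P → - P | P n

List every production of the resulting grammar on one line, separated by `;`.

Generating nonterminals: {E, F, T}.
Reachable from E after that: {E, F, T}.
Removed useless symbols: {P} and every production mentioning them.

E → n ) | + F; T → + | n E; F → - | n F T | - ) T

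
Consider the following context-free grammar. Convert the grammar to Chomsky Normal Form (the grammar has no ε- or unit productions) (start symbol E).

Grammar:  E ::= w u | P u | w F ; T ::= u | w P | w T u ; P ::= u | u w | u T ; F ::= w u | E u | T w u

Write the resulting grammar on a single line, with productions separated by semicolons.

E ::= X1 X2 | P X2 | X1 F; T ::= u | X1 P | X1 Y1; P ::= u | X2 X1 | X2 T; F ::= X1 X2 | E X2 | T Y2; X1 ::= w; X2 ::= u; Y1 ::= T X2; Y2 ::= X1 X2

Introduce a nonterminal for each terminal appearing in a rule of length ≥ 2: X1 → w, X2 → u.
Binarize each right-hand side of length ≥ 3 by chaining fresh nonterminals (Y1, Y2, …): affected rules were T → X1 T X2; F → T X1 X2.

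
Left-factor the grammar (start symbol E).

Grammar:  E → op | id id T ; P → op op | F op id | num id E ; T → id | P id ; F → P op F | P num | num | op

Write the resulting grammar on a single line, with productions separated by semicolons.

F has alternatives sharing prefix 'P': factor to F → P F' with F' → op F | num.

E → op | id id T; P → op op | F op id | num id E; T → id | P id; F → num | op | P F'; F' → op F | num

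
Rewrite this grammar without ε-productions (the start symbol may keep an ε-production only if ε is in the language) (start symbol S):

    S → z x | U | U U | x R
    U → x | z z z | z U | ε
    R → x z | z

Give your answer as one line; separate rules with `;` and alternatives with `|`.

S → z x | U | U U | x R | ε; U → x | z z z | z U | z; R → x z | z

The nullable symbols are {S, U}.
ε ∈ L(G) since S is nullable, so keep S → ε.
For each production, add variants omitting each subset of nullable occurrences: U → z U gives z U | z.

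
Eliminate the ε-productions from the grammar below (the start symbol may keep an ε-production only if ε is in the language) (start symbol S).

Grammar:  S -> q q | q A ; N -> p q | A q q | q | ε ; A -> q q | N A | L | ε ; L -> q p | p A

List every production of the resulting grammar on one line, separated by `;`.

S -> q q | q A | q; N -> p q | A q q | q q | q; A -> q q | N A | N | L; L -> q p | p A | p

Nullable set = {A, N}.
ε ∉ L(G), so no ε-production is kept.
Expand every rule over subsets of its nullable positions: S → q A gives q A | q. N → A q q gives A q q | q q. A → N A gives N A | N. L → p A gives p A | p.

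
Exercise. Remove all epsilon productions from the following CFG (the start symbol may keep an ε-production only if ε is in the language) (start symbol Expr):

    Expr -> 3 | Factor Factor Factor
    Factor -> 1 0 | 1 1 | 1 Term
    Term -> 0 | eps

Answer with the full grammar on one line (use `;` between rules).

Nullable nonterminals: {Term}.
ε ∉ L(G), so no ε-production is kept.
Expand every rule over subsets of its nullable positions: Factor → 1 Term gives 1 Term | 1.

Expr -> 3 | Factor Factor Factor; Factor -> 1 0 | 1 1 | 1 Term | 1; Term -> 0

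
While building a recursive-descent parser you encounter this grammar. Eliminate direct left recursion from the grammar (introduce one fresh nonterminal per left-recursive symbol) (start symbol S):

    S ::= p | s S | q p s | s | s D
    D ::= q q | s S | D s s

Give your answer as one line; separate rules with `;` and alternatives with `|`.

Directly left-recursive nonterminal: D.
For D: α = {s s}, β = {q q, s S}. Rewrite as D → β D' and D' → α D' | ε.

S ::= p | s S | q p s | s | s D; D ::= q q D' | s S D'; D' ::= s s D' | ε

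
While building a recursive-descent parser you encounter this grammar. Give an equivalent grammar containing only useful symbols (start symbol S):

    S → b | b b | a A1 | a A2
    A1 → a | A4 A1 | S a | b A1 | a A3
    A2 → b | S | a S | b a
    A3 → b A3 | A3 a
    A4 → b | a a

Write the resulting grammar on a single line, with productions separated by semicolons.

Generating nonterminals: {A1, A2, A4, S}.
Reachable from S after that: {A1, A2, A4, S}.
Removed useless symbols: {A3} and every production mentioning them.

S → b | b b | a A1 | a A2; A1 → a | A4 A1 | S a | b A1; A2 → b | S | a S | b a; A4 → b | a a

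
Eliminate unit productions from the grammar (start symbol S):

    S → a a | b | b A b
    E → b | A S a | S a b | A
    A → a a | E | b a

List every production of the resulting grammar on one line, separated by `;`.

Unit pairs: A ⇒* {E}; E ⇒* {A}.
For each unit pair (A, B), copy every non-unit production of B to A, then drop all unit productions.

S → a a | b | b A b; E → b | A S a | S a b | a a | b a; A → b | A S a | S a b | a a | b a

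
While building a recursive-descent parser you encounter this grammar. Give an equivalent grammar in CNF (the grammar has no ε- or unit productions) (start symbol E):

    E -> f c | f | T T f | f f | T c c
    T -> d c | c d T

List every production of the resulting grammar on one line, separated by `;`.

Introduce a nonterminal for each terminal appearing in a rule of length ≥ 2: X1 → f, X2 → c, X3 → d.
Binarize each right-hand side of length ≥ 3 by chaining fresh nonterminals (Y1, Y2, …): affected rules were E → T T X1; E → T X2 X2; T → X2 X3 T.

E -> X1 X2 | f | T Y1 | X1 X1 | T Y2; T -> X3 X2 | X2 Y3; X1 -> f; X2 -> c; X3 -> d; Y1 -> T X1; Y2 -> X2 X2; Y3 -> X3 T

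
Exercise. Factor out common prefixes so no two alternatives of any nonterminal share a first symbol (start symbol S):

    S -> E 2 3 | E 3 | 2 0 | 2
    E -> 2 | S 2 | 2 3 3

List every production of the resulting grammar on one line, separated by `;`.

S has alternatives sharing prefix 'E': factor to S → E S' with S' → 2 3 | 3.
S has alternatives sharing prefix '2': factor to S → 2 S'' with S'' → 0 | ε.
E has alternatives sharing prefix '2': factor to E → 2 E' with E' → ε | 3 3.

S -> E S' | 2 S''; E -> S 2 | 2 E'; S' -> 2 3 | 3; S'' -> 0 | ε; E' -> ε | 3 3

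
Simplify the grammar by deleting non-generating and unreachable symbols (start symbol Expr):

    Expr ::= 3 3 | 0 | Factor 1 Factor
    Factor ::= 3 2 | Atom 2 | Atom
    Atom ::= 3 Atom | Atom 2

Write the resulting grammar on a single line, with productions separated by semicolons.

Expr ::= 3 3 | 0 | Factor 1 Factor; Factor ::= 3 2

Generating nonterminals: {Expr, Factor}.
Reachable from Expr after that: {Expr, Factor}.
Removed useless symbols: {Atom} and every production mentioning them.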